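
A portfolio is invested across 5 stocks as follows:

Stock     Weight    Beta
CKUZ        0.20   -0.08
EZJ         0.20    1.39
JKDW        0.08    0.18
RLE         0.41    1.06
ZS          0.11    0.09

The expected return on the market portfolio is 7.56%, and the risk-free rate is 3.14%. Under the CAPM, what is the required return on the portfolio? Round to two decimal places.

6.33%

β_P = Σ w_i β_i = 0.20×-0.08 + 0.20×1.39 + 0.08×0.18 + 0.41×1.06 + 0.11×0.09 = 0.7209
MRP = 7.56% − 3.14% = 4.42%
E(R_P) = R_f + β_P × MRP = 3.14% + 0.7209 × 4.42% = 6.33%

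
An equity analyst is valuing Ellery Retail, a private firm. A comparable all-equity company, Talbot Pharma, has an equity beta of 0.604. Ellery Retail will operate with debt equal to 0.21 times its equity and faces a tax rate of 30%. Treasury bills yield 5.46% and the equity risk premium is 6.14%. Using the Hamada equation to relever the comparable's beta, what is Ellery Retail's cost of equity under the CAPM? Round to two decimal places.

β_L = β_U × [1 + (1 − t)(D/E)] = 0.604 × [1 + (1 − 0.30) × 0.21]
    = 0.604 × [1 + 0.70 × 0.21] = 0.604 × 1.1470 = 0.6928
E(R) = R_f + β_L × MRP = 5.46% + 0.6928 × 6.14% = 9.71%

9.71%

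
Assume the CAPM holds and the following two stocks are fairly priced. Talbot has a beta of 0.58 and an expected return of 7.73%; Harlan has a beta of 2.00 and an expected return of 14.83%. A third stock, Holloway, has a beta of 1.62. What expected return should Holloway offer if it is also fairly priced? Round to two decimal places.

12.93%

MRP (SML slope) = (14.83% − 7.73%) / (2.00 − 0.58) = 7.10% / 1.42 = 5.0000%
R_f (intercept) = 7.73% − 0.58 × 5.0000% = 4.8300%
E(R_Holloway) = R_f + β × MRP = 4.8300% + 1.62 × 5.0000% = 12.93%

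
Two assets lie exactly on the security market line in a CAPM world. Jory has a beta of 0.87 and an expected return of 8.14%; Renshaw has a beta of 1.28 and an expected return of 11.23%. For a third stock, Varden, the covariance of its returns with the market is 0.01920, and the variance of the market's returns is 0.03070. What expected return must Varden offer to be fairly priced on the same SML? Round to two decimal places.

MRP = (11.23% − 8.14%) / (1.28 − 0.87) = 7.5366%
R_f = 8.14% − 0.87 × 7.5366% = 1.5832%
β_Varden = Cov / Var(R_m) = 0.01920 / 0.03070 = 0.6254
E(R_Varden) = R_f + β × MRP = 1.5832% + 0.6254 × 7.5366% = 6.30%

6.30%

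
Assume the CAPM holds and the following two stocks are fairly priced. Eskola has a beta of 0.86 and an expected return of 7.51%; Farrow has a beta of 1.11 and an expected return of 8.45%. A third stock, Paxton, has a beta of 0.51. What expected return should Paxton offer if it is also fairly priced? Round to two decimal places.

MRP (SML slope) = (8.45% − 7.51%) / (1.11 − 0.86) = 0.94% / 0.25 = 3.7600%
R_f (intercept) = 7.51% − 0.86 × 3.7600% = 4.2764%
E(R_Paxton) = R_f + β × MRP = 4.2764% + 0.51 × 3.7600% = 6.19%

6.19%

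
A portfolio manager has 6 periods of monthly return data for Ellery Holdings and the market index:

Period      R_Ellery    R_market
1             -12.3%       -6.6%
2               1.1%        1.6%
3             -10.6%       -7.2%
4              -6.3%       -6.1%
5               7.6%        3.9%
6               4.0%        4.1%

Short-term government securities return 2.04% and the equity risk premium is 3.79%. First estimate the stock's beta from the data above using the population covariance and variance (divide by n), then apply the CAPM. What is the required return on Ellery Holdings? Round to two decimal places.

7.50%

Mean R_i = (-12.3 + 1.1 − 10.6 − 6.3 + 7.6 + 4.0) / 6 = -2.7500%
Mean R_m = (-6.6 + 1.6 − 7.2 − 6.1 + 3.9 + 4.1) / 6 = -1.7167%
Σ(R_i − R̄_i)(R_m − R̄_m) = 215.4050  ⇒  Cov = 215.4050 / 6 = 35.9008
Σ(R_m − R̄_m)² = 149.5083  ⇒  Var(R_m) = 149.5083 / 6 = 24.9181
β = Cov / Var(R_m) = 35.9008 / 24.9181 = 1.4408
E(R) = R_f + β × MRP = 2.04% + 1.4408 × 3.79% = 7.50%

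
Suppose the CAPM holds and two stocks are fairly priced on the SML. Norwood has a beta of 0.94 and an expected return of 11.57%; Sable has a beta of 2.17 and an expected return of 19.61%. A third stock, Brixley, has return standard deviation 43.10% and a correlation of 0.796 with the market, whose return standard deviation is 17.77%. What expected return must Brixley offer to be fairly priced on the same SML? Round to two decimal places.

MRP = (19.61% − 11.57%) / (2.17 − 0.94) = 6.5366%
R_f = 11.57% − 0.94 × 6.5366% = 5.4256%
β_Brixley = ρ·σ_i/σ_m = 0.796 × 43.10 / 17.77 = 1.9306
E(R_Brixley) = R_f + β × MRP = 5.4256% + 1.9306 × 6.5366% = 18.05%

18.05%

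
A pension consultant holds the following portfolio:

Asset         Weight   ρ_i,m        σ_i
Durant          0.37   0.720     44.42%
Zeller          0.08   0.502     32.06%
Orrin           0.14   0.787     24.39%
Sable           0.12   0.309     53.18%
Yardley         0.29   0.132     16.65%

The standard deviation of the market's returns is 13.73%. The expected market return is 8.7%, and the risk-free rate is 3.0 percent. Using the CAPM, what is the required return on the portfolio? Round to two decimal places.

β_Durant = 0.720 × 44.42% / 13.73% = 2.3294
β_Zeller = 0.502 × 32.06% / 13.73% = 1.1722
β_Orrin = 0.787 × 24.39% / 13.73% = 1.3980
β_Sable = 0.309 × 53.18% / 13.73% = 1.1968
β_Yardley = 0.132 × 16.65% / 13.73% = 0.1601
β_P = Σ w_i β_i = 0.37×2.3294 + 0.08×1.1722 + 0.14×1.3980 + 0.12×1.1968 + 0.29×0.1601 = 1.3414
MRP = 8.7% − 3.0% = 5.70%
E(R_P) = R_f + β_P × MRP = 3.0% + 1.3414 × 5.7% = 10.65%

10.65%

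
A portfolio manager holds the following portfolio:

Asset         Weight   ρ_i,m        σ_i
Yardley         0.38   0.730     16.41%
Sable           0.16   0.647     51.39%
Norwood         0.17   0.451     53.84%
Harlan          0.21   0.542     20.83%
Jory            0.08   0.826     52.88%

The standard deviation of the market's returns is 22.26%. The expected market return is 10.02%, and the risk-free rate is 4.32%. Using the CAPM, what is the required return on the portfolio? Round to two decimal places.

9.41%

β_Yardley = 0.730 × 16.41% / 22.26% = 0.5382
β_Sable = 0.647 × 51.39% / 22.26% = 1.4937
β_Norwood = 0.451 × 53.84% / 22.26% = 1.0908
β_Harlan = 0.542 × 20.83% / 22.26% = 0.5072
β_Jory = 0.826 × 52.88% / 22.26% = 1.9622
β_P = Σ w_i β_i = 0.38×0.5382 + 0.16×1.4937 + 0.17×1.0908 + 0.21×0.5072 + 0.08×1.9622 = 0.8924
MRP = 10.02% − 4.32% = 5.70%
E(R_P) = R_f + β_P × MRP = 4.32% + 0.8924 × 5.70% = 9.41%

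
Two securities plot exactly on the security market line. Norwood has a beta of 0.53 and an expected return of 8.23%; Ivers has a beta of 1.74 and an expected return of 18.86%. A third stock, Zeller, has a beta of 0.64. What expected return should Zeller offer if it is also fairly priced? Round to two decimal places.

MRP (SML slope) = (18.86% − 8.23%) / (1.74 − 0.53) = 10.63% / 1.21 = 8.7851%
R_f (intercept) = 8.23% − 0.53 × 8.7851% = 3.5739%
E(R_Zeller) = R_f + β × MRP = 3.5739% + 0.64 × 8.7851% = 9.20%

9.20%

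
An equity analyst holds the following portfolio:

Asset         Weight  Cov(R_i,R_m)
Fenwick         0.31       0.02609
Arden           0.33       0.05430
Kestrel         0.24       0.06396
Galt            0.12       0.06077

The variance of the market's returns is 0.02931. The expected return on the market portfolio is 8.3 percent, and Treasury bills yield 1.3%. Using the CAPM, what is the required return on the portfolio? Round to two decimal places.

12.92%

β_Fenwick = 0.02609 / 0.02931 = 0.8901
β_Arden = 0.05430 / 0.02931 = 1.8526
β_Kestrel = 0.06396 / 0.02931 = 2.1822
β_Galt = 0.06077 / 0.02931 = 2.0734
β_P = Σ w_i β_i = 0.31×0.8901 + 0.33×1.8526 + 0.24×2.1822 + 0.12×2.0734 = 1.6598
MRP = 8.3% − 1.3% = 7.00%
E(R_P) = R_f + β_P × MRP = 1.3% + 1.6598 × 7.0% = 12.92%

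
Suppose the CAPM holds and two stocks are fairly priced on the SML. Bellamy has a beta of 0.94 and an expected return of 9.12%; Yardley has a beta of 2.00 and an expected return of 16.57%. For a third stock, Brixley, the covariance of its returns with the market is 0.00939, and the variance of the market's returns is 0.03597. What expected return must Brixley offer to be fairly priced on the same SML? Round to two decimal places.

4.35%

MRP = (16.57% − 9.12%) / (2.00 − 0.94) = 7.0283%
R_f = 9.12% − 0.94 × 7.0283% = 2.5134%
β_Brixley = Cov / Var(R_m) = 0.00939 / 0.03597 = 0.2611
E(R_Brixley) = R_f + β × MRP = 2.5134% + 0.2611 × 7.0283% = 4.35%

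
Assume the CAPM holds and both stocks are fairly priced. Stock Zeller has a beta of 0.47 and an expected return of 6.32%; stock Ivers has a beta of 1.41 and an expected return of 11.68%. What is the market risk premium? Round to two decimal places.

Both satisfy E(R) = R_f + β·MRP, so the slope of the SML is
MRP = (11.68% − 6.32%) / (1.41 − 0.47) = 5.36% / 0.94 = 5.7021%

5.70%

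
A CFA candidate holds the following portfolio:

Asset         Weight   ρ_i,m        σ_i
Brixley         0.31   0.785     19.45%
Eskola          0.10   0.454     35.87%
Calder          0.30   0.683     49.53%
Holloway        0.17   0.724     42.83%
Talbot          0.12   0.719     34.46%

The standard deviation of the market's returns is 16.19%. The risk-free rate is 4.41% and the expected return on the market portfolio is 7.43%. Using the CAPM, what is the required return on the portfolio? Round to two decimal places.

β_Brixley = 0.785 × 19.45% / 16.19% = 0.9431
β_Eskola = 0.454 × 35.87% / 16.19% = 1.0059
β_Calder = 0.683 × 49.53% / 16.19% = 2.0895
β_Holloway = 0.724 × 42.83% / 16.19% = 1.9153
β_Talbot = 0.719 × 34.46% / 16.19% = 1.5304
β_P = Σ w_i β_i = 0.31×0.9431 + 0.10×1.0059 + 0.30×2.0895 + 0.17×1.9153 + 0.12×1.5304 = 1.5291
MRP = 7.43% − 4.41% = 3.02%
E(R_P) = R_f + β_P × MRP = 4.41% + 1.5291 × 3.02% = 9.03%

9.03%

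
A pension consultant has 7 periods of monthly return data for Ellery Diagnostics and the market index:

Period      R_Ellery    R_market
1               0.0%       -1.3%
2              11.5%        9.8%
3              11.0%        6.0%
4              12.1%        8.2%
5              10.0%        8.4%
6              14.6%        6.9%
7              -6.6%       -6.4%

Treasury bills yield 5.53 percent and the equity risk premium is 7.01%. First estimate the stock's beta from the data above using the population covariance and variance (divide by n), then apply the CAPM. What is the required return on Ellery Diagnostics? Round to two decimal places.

Mean R_i = (0.0 + 11.5 + 11.0 + 12.1 + 10.0 + 14.6 − 6.6) / 7 = 7.5143%
Mean R_m = (-1.3 + 9.8 + 6.0 + 8.2 + 8.4 + 6.9 − 6.4) / 7 = 4.5143%
Σ(R_i − R̄_i)(R_m − R̄_m) = 267.4486  ⇒  Cov = 267.4486 / 7 = 38.2069
Σ(R_m − R̄_m)² = 217.4486  ⇒  Var(R_m) = 217.4486 / 7 = 31.0641
β = Cov / Var(R_m) = 38.2069 / 31.0641 = 1.2299
E(R) = R_f + β × MRP = 5.53% + 1.2299 × 7.01% = 14.15%

14.15%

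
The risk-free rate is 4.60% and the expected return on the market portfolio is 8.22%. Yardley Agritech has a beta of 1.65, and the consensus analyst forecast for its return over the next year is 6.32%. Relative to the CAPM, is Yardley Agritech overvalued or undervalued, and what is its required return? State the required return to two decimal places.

MRP = 8.22% − 4.60% = 3.62%
Required return = R_f + β·MRP = 4.60% + 1.65 × 3.62% = 10.57%
Forecast 6.32% < required 10.57% → the stock plots below the SML → overvalued.

Overvalued; required return 10.57%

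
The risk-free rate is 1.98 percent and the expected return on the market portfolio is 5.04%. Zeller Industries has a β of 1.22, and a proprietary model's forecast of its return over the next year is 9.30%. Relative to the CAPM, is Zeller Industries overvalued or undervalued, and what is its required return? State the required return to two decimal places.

Undervalued; required return 5.71%

MRP = 5.04% − 1.98% = 3.06%
Required return = R_f + β·MRP = 1.98% + 1.22 × 3.06% = 5.71%
Forecast 9.30% > required 5.71% → the stock plots above the SML → undervalued.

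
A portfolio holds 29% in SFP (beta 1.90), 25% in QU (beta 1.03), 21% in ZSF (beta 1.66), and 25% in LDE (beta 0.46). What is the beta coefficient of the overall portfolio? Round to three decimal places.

1.272

β_P = Σ w_i β_i = 0.29×1.90 + 0.25×1.03 + 0.21×1.66 + 0.25×0.46 = 1.2721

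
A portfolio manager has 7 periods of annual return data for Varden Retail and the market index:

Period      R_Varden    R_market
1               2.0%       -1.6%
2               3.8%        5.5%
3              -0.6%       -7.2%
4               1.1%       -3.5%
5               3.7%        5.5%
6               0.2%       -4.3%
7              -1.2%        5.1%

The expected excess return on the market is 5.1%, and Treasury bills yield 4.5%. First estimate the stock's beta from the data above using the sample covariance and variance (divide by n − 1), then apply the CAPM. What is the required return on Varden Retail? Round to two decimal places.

5.46%

Mean R_i = (2.0 + 3.8 − 0.6 + 1.1 + 3.7 + 0.2 − 1.2) / 7 = 1.2857%
Mean R_m = (-1.6 + 5.5 − 7.2 − 3.5 + 5.5 − 4.3 + 5.1) / 7 = -0.0714%
Σ(R_i − R̄_i)(R_m − R̄_m) = 32.1829  ⇒  Cov = 32.1829 / 6 = 5.3638
Σ(R_m − R̄_m)² = 171.6143  ⇒  Var(R_m) = 171.6143 / 6 = 28.6024
β = Cov / Var(R_m) = 5.3638 / 28.6024 = 0.1875
E(R) = R_f + β × MRP = 4.5% + 0.1875 × 5.1% = 5.46%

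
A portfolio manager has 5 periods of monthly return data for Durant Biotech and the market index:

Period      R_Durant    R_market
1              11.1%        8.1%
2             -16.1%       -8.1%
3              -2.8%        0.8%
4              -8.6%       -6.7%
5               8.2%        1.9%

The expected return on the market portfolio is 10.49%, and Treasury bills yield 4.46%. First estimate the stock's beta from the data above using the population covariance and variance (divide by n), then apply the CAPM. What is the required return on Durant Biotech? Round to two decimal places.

14.15%

Mean R_i = (11.1 − 16.1 − 2.8 − 8.6 + 8.2) / 5 = -1.6400%
Mean R_m = (8.1 − 8.1 + 0.8 − 6.7 + 1.9) / 5 = -0.8000%
Σ(R_i − R̄_i)(R_m − R̄_m) = 284.7200  ⇒  Cov = 284.7200 / 5 = 56.9440
Σ(R_m − R̄_m)² = 177.1600  ⇒  Var(R_m) = 177.1600 / 5 = 35.4320
β = Cov / Var(R_m) = 56.9440 / 35.4320 = 1.6071
MRP = 10.49% − 4.46% = 6.03%
E(R) = R_f + β × MRP = 4.46% + 1.6071 × 6.03% = 14.15%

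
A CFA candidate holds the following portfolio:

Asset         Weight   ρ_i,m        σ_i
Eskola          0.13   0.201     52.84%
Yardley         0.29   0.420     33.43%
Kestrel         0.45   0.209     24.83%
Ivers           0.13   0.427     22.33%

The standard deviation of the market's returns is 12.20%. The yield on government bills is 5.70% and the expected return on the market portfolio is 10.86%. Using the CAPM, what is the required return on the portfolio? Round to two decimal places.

β_Eskola = 0.201 × 52.84% / 12.20% = 0.8706
β_Yardley = 0.420 × 33.43% / 12.20% = 1.1509
β_Kestrel = 0.209 × 24.83% / 12.20% = 0.4254
β_Ivers = 0.427 × 22.33% / 12.20% = 0.7816
β_P = Σ w_i β_i = 0.13×0.8706 + 0.29×1.1509 + 0.45×0.4254 + 0.13×0.7816 = 0.7400
MRP = 10.86% − 5.70% = 5.16%
E(R_P) = R_f + β_P × MRP = 5.70% + 0.7400 × 5.16% = 9.52%

9.52%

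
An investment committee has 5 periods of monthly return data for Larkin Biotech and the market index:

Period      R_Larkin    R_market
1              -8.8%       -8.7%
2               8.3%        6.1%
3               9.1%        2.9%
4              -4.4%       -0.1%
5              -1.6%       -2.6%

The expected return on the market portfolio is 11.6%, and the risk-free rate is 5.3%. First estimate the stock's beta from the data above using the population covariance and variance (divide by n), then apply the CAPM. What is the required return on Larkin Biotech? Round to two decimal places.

13.21%

Mean R_i = (-8.8 + 8.3 + 9.1 − 4.4 − 1.6) / 5 = 0.5200%
Mean R_m = (-8.7 + 6.1 + 2.9 − 0.1 − 2.6) / 5 = -0.4800%
Σ(R_i − R̄_i)(R_m − R̄_m) = 159.4280  ⇒  Cov = 159.4280 / 5 = 31.8856
Σ(R_m − R̄_m)² = 126.9280  ⇒  Var(R_m) = 126.9280 / 5 = 25.3856
β = Cov / Var(R_m) = 31.8856 / 25.3856 = 1.2561
MRP = 11.6% − 5.3% = 6.30%
E(R) = R_f + β × MRP = 5.3% + 1.2561 × 6.3% = 13.21%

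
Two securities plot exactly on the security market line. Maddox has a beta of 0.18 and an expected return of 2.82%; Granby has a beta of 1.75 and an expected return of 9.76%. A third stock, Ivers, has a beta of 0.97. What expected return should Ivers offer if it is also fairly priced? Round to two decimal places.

6.31%

MRP (SML slope) = (9.76% − 2.82%) / (1.75 − 0.18) = 6.94% / 1.57 = 4.4204%
R_f (intercept) = 2.82% − 0.18 × 4.4204% = 2.0243%
E(R_Ivers) = R_f + β × MRP = 2.0243% + 0.97 × 4.4204% = 6.31%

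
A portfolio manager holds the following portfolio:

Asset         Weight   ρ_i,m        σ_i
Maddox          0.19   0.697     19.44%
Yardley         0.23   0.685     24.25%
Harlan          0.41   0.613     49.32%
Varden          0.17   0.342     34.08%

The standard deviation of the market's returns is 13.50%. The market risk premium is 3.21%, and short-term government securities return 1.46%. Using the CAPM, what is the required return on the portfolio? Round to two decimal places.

6.40%

β_Maddox = 0.697 × 19.44% / 13.50% = 1.0037
β_Yardley = 0.685 × 24.25% / 13.50% = 1.2305
β_Harlan = 0.613 × 49.32% / 13.50% = 2.2395
β_Varden = 0.342 × 34.08% / 13.50% = 0.8634
β_P = Σ w_i β_i = 0.19×1.0037 + 0.23×1.2305 + 0.41×2.2395 + 0.17×0.8634 = 1.5387
E(R_P) = R_f + β_P × MRP = 1.46% + 1.5387 × 3.21% = 6.40%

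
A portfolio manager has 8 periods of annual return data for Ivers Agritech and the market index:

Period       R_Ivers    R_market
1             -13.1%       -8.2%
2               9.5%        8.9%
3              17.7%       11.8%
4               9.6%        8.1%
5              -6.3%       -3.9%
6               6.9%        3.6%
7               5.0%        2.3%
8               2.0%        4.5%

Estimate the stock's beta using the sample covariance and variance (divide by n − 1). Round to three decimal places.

Mean R_i = (-13.1 + 9.5 + 17.7 + 9.6 − 6.3 + 6.9 + 5.0 + 2.0) / 8 = 3.9125%
Mean R_m = (-8.2 + 8.9 + 11.8 + 8.1 − 3.9 + 3.6 + 2.3 + 4.5) / 8 = 3.3875%
Σ(R_i − R̄_i)(R_m − R̄_m) = 442.4713  ⇒  Cov = 442.4713 / 7 = 63.2102
Σ(R_m − R̄_m)² = 313.2088  ⇒  Var(R_m) = 313.2088 / 7 = 44.7441
β = Cov / Var(R_m) = 63.2102 / 44.7441 = 1.4127

1.413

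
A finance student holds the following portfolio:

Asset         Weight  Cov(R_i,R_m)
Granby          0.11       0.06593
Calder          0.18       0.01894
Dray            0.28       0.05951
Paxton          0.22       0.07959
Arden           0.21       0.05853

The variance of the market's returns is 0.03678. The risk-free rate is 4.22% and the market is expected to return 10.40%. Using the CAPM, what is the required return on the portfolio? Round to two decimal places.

β_Granby = 0.06593 / 0.03678 = 1.7926
β_Calder = 0.01894 / 0.03678 = 0.5150
β_Dray = 0.05951 / 0.03678 = 1.6180
β_Paxton = 0.07959 / 0.03678 = 2.1639
β_Arden = 0.05853 / 0.03678 = 1.5914
β_P = Σ w_i β_i = 0.11×1.7926 + 0.18×0.5150 + 0.28×1.6180 + 0.22×2.1639 + 0.21×1.5914 = 1.5532
MRP = 10.40% − 4.22% = 6.18%
E(R_P) = R_f + β_P × MRP = 4.22% + 1.5532 × 6.18% = 13.82%

13.82%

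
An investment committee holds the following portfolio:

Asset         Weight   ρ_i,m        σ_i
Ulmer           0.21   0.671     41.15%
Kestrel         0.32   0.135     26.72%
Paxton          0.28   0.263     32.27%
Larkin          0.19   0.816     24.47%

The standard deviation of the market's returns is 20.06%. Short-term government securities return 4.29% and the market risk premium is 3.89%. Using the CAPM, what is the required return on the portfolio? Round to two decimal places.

β_Ulmer = 0.671 × 41.15% / 20.06% = 1.3765
β_Kestrel = 0.135 × 26.72% / 20.06% = 0.1798
β_Paxton = 0.263 × 32.27% / 20.06% = 0.4231
β_Larkin = 0.816 × 24.47% / 20.06% = 0.9954
β_P = Σ w_i β_i = 0.21×1.3765 + 0.32×0.1798 + 0.28×0.4231 + 0.19×0.9954 = 0.6542
E(R_P) = R_f + β_P × MRP = 4.29% + 0.6542 × 3.89% = 6.83%

6.83%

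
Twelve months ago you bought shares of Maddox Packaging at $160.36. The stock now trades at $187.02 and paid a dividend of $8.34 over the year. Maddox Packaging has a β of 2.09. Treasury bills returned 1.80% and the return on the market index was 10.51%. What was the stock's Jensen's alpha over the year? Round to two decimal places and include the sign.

+1.82%

Realised HPR = (P1 + D1 − P0) / P0 = (187.02 + 8.34 − 160.36) / 160.36 = 35.00 / 160.36 = 21.8259%
MRP = 10.51% − 1.80% = 8.71%
CAPM required = R_f + β·MRP = 1.80% + 2.09 × 8.71% = 20.0039%
α = realised − required = 21.8259% − 20.0039% = +1.82%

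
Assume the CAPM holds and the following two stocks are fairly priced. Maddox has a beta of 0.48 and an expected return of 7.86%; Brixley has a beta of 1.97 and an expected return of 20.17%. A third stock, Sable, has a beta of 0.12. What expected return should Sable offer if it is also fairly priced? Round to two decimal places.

MRP (SML slope) = (20.17% − 7.86%) / (1.97 − 0.48) = 12.31% / 1.49 = 8.2617%
R_f (intercept) = 7.86% − 0.48 × 8.2617% = 3.8944%
E(R_Sable) = R_f + β × MRP = 3.8944% + 0.12 × 8.2617% = 4.89%

4.89%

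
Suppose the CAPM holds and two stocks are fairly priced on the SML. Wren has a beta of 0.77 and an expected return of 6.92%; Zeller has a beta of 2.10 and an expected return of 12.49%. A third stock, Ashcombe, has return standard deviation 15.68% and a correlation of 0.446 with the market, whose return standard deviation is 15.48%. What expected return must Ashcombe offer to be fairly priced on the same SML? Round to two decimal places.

5.59%

MRP = (12.49% − 6.92%) / (2.10 − 0.77) = 4.1880%
R_f = 6.92% − 0.77 × 4.1880% = 3.6952%
β_Ashcombe = ρ·σ_i/σ_m = 0.446 × 15.68 / 15.48 = 0.4518
E(R_Ashcombe) = R_f + β × MRP = 3.6952% + 0.4518 × 4.1880% = 5.59%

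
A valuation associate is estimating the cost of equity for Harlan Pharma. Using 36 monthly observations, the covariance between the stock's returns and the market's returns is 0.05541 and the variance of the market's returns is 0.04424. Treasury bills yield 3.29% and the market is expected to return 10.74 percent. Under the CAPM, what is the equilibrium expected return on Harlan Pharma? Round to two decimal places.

12.62%

β = Cov(R_i, R_m) / Var(R_m) = 0.05541 / 0.04424 = 1.2525
MRP = 10.74% − 3.29% = 7.45%
E(R) = R_f + β × MRP = 3.29% + 1.2525 × 7.45% = 12.62%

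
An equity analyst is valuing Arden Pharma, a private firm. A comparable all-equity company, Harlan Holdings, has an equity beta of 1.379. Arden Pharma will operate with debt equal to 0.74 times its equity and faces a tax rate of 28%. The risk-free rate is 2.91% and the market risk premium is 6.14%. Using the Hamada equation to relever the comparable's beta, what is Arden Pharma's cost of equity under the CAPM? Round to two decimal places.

15.89%

β_L = β_U × [1 + (1 − t)(D/E)] = 1.379 × [1 + (1 − 0.28) × 0.74]
    = 1.379 × [1 + 0.72 × 0.74] = 1.379 × 1.5328 = 2.1137
E(R) = R_f + β_L × MRP = 2.91% + 2.1137 × 6.14% = 15.89%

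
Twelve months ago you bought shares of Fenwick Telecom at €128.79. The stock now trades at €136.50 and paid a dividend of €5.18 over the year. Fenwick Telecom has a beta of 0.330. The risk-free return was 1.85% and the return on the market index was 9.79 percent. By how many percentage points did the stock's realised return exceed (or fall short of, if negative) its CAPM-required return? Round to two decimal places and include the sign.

+5.54%

Realised HPR = (P1 + D1 − P0) / P0 = (136.50 + 5.18 − 128.79) / 128.79 = 12.89 / 128.79 = 10.0085%
MRP = 9.79% − 1.85% = 7.94%
CAPM required = R_f + β·MRP = 1.85% + 0.330 × 7.94% = 4.47020%
α = realised − required = 10.0085% − 4.47020% = +5.54%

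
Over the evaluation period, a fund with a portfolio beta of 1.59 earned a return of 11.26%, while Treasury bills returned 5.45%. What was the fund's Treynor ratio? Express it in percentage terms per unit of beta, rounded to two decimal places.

3.65%

Treynor = (R_P − R_f) / β_P = (11.26% − 5.45%) / 1.5900 = 5.81% / 1.5900 = 3.65%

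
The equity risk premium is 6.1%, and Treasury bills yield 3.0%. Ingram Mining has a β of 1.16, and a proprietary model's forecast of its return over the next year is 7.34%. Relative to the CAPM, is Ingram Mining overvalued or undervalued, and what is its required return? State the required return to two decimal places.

Overvalued; required return 10.08%

Required return = R_f + β·MRP = 3.0% + 1.16 × 6.1% = 10.08%
Forecast 7.34% < required 10.08% → the stock plots below the SML → overvalued.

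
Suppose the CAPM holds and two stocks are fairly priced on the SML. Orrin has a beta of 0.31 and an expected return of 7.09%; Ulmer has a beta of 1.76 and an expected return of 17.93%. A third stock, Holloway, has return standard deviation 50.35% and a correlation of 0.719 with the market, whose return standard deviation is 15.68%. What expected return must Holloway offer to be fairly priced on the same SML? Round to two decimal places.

MRP = (17.93% − 7.09%) / (1.76 − 0.31) = 7.4759%
R_f = 7.09% − 0.31 × 7.4759% = 4.7725%
β_Holloway = ρ·σ_i/σ_m = 0.719 × 50.35 / 15.68 = 2.3088
E(R_Holloway) = R_f + β × MRP = 4.7725% + 2.3088 × 7.4759% = 22.03%

22.03%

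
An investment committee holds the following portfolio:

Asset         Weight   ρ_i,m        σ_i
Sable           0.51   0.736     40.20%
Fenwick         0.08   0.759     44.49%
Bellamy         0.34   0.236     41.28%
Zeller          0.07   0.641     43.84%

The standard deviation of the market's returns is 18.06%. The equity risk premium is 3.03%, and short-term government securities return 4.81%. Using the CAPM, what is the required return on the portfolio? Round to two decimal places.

β_Sable = 0.736 × 40.20% / 18.06% = 1.6383
β_Fenwick = 0.759 × 44.49% / 18.06% = 1.8698
β_Bellamy = 0.236 × 41.28% / 18.06% = 0.5394
β_Zeller = 0.641 × 43.84% / 18.06% = 1.5560
β_P = Σ w_i β_i = 0.51×1.6383 + 0.08×1.8698 + 0.34×0.5394 + 0.07×1.5560 = 1.2774
E(R_P) = R_f + β_P × MRP = 4.81% + 1.2774 × 3.03% = 8.68%

8.68%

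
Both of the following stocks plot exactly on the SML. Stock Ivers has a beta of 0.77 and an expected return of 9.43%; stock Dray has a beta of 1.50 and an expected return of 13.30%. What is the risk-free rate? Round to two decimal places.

Both satisfy E(R) = R_f + β·MRP, so the slope of the SML is
MRP = (13.30% − 9.43%) / (1.50 − 0.77) = 3.87% / 0.73 = 5.3014%
R_f = E(R_Ivers) − β_Ivers·MRP = 9.43% − 0.77 × 5.3014% = 5.3479%

5.35%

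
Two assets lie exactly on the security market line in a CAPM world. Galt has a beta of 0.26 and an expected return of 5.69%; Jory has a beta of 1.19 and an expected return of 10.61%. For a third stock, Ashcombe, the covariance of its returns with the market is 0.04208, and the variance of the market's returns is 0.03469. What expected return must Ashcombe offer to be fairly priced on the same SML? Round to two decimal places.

MRP = (10.61% − 5.69%) / (1.19 − 0.26) = 5.2903%
R_f = 5.69% − 0.26 × 5.2903% = 4.3145%
β_Ashcombe = Cov / Var(R_m) = 0.04208 / 0.03469 = 1.2130
E(R_Ashcombe) = R_f + β × MRP = 4.3145% + 1.2130 × 5.2903% = 10.73%

10.73%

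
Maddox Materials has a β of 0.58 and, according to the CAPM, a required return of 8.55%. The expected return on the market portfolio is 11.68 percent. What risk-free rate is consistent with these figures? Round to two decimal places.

4.23%

E(R) = R_f + β(E(R_m) − R_f) = R_f(1 − β) + β·E(R_m)
8.55% = R_f × (1 − 0.58) + 0.58 × 11.68%
8.55% = R_f × 0.42 + 6.7744%
R_f = (8.55% − 6.7744%) / 0.42 = 4.23%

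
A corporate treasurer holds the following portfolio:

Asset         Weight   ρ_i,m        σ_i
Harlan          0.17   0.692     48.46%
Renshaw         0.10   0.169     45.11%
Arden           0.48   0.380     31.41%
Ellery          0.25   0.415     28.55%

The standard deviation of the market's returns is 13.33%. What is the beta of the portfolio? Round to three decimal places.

β_Harlan = 0.692 × 48.46% / 13.33% = 2.5157
β_Renshaw = 0.169 × 45.11% / 13.33% = 0.5719
β_Arden = 0.380 × 31.41% / 13.33% = 0.8954
β_Ellery = 0.415 × 28.55% / 13.33% = 0.8888
β_P = Σ w_i β_i = 0.17×2.5157 + 0.10×0.5719 + 0.48×0.8954 + 0.25×0.8888 = 1.1369

1.137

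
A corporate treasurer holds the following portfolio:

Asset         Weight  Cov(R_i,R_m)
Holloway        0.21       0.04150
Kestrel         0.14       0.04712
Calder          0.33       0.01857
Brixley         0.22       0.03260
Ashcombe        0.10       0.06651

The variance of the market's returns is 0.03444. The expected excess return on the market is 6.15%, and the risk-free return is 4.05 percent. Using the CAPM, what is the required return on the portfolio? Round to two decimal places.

10.35%

β_Holloway = 0.04150 / 0.03444 = 1.2050
β_Kestrel = 0.04712 / 0.03444 = 1.3682
β_Calder = 0.01857 / 0.03444 = 0.5392
β_Brixley = 0.03260 / 0.03444 = 0.9466
β_Ashcombe = 0.06651 / 0.03444 = 1.9312
β_P = Σ w_i β_i = 0.21×1.2050 + 0.14×1.3682 + 0.33×0.5392 + 0.22×0.9466 + 0.10×1.9312 = 1.0239
E(R_P) = R_f + β_P × MRP = 4.05% + 1.0239 × 6.15% = 10.35%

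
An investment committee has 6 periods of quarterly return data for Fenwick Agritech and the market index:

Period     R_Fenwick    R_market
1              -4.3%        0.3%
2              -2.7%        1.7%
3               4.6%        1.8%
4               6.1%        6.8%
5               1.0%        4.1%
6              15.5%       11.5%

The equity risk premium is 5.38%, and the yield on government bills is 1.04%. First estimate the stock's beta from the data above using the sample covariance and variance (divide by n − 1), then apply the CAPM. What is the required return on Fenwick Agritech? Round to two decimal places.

9.56%

Mean R_i = (-4.3 − 2.7 + 4.6 + 6.1 + 1.0 + 15.5) / 6 = 3.3667%
Mean R_m = (0.3 + 1.7 + 1.8 + 6.8 + 4.1 + 11.5) / 6 = 4.3667%
Σ(R_i − R̄_i)(R_m − R̄_m) = 138.0233  ⇒  Cov = 138.0233 / 5 = 27.6047
Σ(R_m − R̄_m)² = 87.1133  ⇒  Var(R_m) = 87.1133 / 5 = 17.4227
β = Cov / Var(R_m) = 27.6047 / 17.4227 = 1.5844
E(R) = R_f + β × MRP = 1.04% + 1.5844 × 5.38% = 9.56%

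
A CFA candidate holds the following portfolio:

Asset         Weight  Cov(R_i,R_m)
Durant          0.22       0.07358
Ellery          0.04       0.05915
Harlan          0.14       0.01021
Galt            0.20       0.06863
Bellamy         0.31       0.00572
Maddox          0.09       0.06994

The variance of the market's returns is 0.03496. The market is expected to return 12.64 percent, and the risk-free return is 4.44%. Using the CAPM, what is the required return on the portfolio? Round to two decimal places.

β_Durant = 0.07358 / 0.03496 = 2.1047
β_Ellery = 0.05915 / 0.03496 = 1.6919
β_Harlan = 0.01021 / 0.03496 = 0.2920
β_Galt = 0.06863 / 0.03496 = 1.9631
β_Bellamy = 0.00572 / 0.03496 = 0.1636
β_Maddox = 0.06994 / 0.03496 = 2.0006
β_P = Σ w_i β_i = 0.22×2.1047 + 0.04×1.6919 + 0.14×0.2920 + 0.20×1.9631 + 0.31×0.1636 + 0.09×2.0006 = 1.1950
MRP = 12.64% − 4.44% = 8.20%
E(R_P) = R_f + β_P × MRP = 4.44% + 1.1950 × 8.20% = 14.24%

14.24%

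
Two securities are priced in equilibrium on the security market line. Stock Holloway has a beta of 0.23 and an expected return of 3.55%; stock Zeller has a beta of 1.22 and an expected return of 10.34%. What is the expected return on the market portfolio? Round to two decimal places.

8.83%

Both satisfy E(R) = R_f + β·MRP, so the slope of the SML is
MRP = (10.34% − 3.55%) / (1.22 − 0.23) = 6.79% / 0.99 = 6.8586%
R_f = E(R_Holloway) − β_Holloway·MRP = 3.55% − 0.23 × 6.8586% = 1.9725%
E(R_m) = R_f + MRP = 1.9725% + 6.8586% = 8.83%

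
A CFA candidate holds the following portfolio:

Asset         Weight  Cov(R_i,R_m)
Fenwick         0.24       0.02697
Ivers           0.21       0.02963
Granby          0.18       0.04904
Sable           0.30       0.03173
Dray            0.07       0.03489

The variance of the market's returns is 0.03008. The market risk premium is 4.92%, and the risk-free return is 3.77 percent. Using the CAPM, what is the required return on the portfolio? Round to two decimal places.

9.25%

β_Fenwick = 0.02697 / 0.03008 = 0.8966
β_Ivers = 0.02963 / 0.03008 = 0.9850
β_Granby = 0.04904 / 0.03008 = 1.6303
β_Sable = 0.03173 / 0.03008 = 1.0549
β_Dray = 0.03489 / 0.03008 = 1.1599
β_P = Σ w_i β_i = 0.24×0.8966 + 0.21×0.9850 + 0.18×1.6303 + 0.30×1.0549 + 0.07×1.1599 = 1.1132
E(R_P) = R_f + β_P × MRP = 3.77% + 1.1132 × 4.92% = 9.25%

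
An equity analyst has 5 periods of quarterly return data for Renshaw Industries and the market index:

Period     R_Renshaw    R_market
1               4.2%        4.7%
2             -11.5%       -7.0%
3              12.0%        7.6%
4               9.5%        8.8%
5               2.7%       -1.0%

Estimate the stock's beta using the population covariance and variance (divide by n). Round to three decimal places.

1.319

Mean R_i = (4.2 − 11.5 + 12.0 + 9.5 + 2.7) / 5 = 3.3800%
Mean R_m = (4.7 − 7.0 + 7.6 + 8.8 − 1.0) / 5 = 2.6200%
Σ(R_i − R̄_i)(R_m − R̄_m) = 228.0620  ⇒  Cov = 228.0620 / 5 = 45.6124
Σ(R_m − R̄_m)² = 172.9680  ⇒  Var(R_m) = 172.9680 / 5 = 34.5936
β = Cov / Var(R_m) = 45.6124 / 34.5936 = 1.3185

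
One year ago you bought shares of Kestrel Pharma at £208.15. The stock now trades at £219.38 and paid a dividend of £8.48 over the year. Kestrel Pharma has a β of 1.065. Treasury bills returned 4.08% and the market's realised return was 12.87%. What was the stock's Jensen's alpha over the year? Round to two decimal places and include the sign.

-3.97%

Realised HPR = (P1 + D1 − P0) / P0 = (219.38 + 8.48 − 208.15) / 208.15 = 19.71 / 208.15 = 9.4691%
MRP = 12.87% − 4.08% = 8.79%
CAPM required = R_f + β·MRP = 4.08% + 1.065 × 8.79% = 13.44135%
α = realised − required = 9.4691% − 13.44135% = -3.97%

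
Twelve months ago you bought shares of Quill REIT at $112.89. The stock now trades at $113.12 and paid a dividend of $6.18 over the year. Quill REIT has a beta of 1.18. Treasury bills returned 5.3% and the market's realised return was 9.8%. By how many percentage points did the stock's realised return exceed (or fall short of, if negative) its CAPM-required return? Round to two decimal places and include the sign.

-4.93%

Realised HPR = (P1 + D1 − P0) / P0 = (113.12 + 6.18 − 112.89) / 112.89 = 6.41 / 112.89 = 5.6781%
MRP = 9.8% − 5.3% = 4.50%
CAPM required = R_f + β·MRP = 5.3% + 1.18 × 4.5% = 10.6100%
α = realised − required = 5.6781% − 10.6100% = -4.93%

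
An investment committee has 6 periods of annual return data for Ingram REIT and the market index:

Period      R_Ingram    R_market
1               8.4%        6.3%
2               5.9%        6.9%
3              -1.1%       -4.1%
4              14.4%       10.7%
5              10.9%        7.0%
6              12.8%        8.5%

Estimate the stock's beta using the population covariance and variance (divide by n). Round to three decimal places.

1.025

Mean R_i = (8.4 + 5.9 − 1.1 + 14.4 + 10.9 + 12.8) / 6 = 8.5500%
Mean R_m = (6.3 + 6.9 − 4.1 + 10.7 + 7.0 + 8.5) / 6 = 5.8833%
Σ(R_i − R̄_i)(R_m − R̄_m) = 135.5050  ⇒  Cov = 135.5050 / 6 = 22.5842
Σ(R_m − R̄_m)² = 132.1683  ⇒  Var(R_m) = 132.1683 / 6 = 22.0281
β = Cov / Var(R_m) = 22.5842 / 22.0281 = 1.0252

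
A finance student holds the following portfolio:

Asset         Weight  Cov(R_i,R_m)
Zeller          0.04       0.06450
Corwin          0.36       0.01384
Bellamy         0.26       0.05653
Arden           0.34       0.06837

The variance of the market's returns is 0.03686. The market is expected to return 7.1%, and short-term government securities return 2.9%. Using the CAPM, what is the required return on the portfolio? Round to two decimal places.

β_Zeller = 0.06450 / 0.03686 = 1.7499
β_Corwin = 0.01384 / 0.03686 = 0.3755
β_Bellamy = 0.05653 / 0.03686 = 1.5336
β_Arden = 0.06837 / 0.03686 = 1.8549
β_P = Σ w_i β_i = 0.04×1.7499 + 0.36×0.3755 + 0.26×1.5336 + 0.34×1.8549 = 1.2346
MRP = 7.1% − 2.9% = 4.20%
E(R_P) = R_f + β_P × MRP = 2.9% + 1.2346 × 4.2% = 8.09%

8.09%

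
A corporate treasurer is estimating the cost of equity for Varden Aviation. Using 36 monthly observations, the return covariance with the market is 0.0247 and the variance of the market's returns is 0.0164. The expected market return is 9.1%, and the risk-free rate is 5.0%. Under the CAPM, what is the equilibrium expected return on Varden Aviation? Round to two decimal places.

β = Cov(R_i, R_m) / Var(R_m) = 0.0247 / 0.0164 = 1.5061
MRP = 9.1% − 5.0% = 4.10%
E(R) = R_f + β × MRP = 5.0% + 1.5061 × 4.1% = 11.18%

11.18%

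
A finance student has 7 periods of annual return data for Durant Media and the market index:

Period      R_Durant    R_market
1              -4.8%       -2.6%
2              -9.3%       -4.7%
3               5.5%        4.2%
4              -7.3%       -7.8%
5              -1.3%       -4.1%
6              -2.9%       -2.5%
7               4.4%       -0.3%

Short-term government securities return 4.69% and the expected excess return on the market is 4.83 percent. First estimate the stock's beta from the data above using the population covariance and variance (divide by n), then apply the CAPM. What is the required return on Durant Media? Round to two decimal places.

10.79%

Mean R_i = (-4.8 − 9.3 + 5.5 − 7.3 − 1.3 − 2.9 + 4.4) / 7 = -2.2429%
Mean R_m = (-2.6 − 4.7 + 4.2 − 7.8 − 4.1 − 2.5 − 0.3) / 7 = -2.5429%
Σ(R_i − R̄_i)(R_m − R̄_m) = 107.5671  ⇒  Cov = 107.5671 / 7 = 15.3667
Σ(R_m − R̄_m)² = 85.2171  ⇒  Var(R_m) = 85.2171 / 7 = 12.1739
β = Cov / Var(R_m) = 15.3667 / 12.1739 = 1.2623
E(R) = R_f + β × MRP = 4.69% + 1.2623 × 4.83% = 10.79%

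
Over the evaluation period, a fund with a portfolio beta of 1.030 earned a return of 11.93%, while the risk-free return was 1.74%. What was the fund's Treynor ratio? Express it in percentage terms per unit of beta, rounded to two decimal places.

9.89%

Treynor = (R_P − R_f) / β_P = (11.93% − 1.74%) / 1.0300 = 10.19% / 1.0300 = 9.89%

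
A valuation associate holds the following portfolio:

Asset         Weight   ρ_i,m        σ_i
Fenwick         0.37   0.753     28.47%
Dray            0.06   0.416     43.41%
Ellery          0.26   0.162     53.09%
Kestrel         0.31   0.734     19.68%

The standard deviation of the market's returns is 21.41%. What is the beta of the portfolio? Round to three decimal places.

β_Fenwick = 0.753 × 28.47% / 21.41% = 1.0013
β_Dray = 0.416 × 43.41% / 21.41% = 0.8435
β_Ellery = 0.162 × 53.09% / 21.41% = 0.4017
β_Kestrel = 0.734 × 19.68% / 21.41% = 0.6747
β_P = Σ w_i β_i = 0.37×1.0013 + 0.06×0.8435 + 0.26×0.4017 + 0.31×0.6747 = 0.7347

0.735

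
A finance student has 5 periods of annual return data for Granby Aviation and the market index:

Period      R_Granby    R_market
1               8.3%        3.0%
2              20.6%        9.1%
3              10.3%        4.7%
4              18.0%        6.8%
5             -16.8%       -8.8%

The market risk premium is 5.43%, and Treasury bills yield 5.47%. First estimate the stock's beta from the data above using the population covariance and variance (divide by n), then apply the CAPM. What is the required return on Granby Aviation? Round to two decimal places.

Mean R_i = (8.3 + 20.6 + 10.3 + 18.0 − 16.8) / 5 = 8.0800%
Mean R_m = (3.0 + 9.1 + 4.7 + 6.8 − 8.8) / 5 = 2.9600%
Σ(R_i − R̄_i)(R_m − R̄_m) = 411.4260  ⇒  Cov = 411.4260 / 5 = 82.2852
Σ(R_m − R̄_m)² = 193.7720  ⇒  Var(R_m) = 193.7720 / 5 = 38.7544
β = Cov / Var(R_m) = 82.2852 / 38.7544 = 2.1232
E(R) = R_f + β × MRP = 5.47% + 2.1232 × 5.43% = 17.00%

17.00%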